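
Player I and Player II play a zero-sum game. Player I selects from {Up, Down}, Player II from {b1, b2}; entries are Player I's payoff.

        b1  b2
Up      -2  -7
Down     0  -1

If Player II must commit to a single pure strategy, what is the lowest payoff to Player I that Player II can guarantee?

-1

Column maxima: b1 → 0, b2 → -1.
The smallest of these is -1.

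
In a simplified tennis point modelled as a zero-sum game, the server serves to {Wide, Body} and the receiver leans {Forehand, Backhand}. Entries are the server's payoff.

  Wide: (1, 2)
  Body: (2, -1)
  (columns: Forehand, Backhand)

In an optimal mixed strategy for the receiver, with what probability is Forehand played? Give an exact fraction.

Row minima: Wide → 1, Body → -1; maximin = 1.
Column maxima: Forehand → 2, Backhand → 2; minimax = 2.
1 ≠ 2, so there is no saddle point; optimal play is mixed.
Let the server play Wide with probability p. Expected payoff against Forehand: 1p + 2(1−p) = −p + 2; against Backhand: 2p + (-1)(1−p) = 3p − 1.
Setting these equal: −p + 2 = 3p − 1 ⇒ −4p = -3 ⇒ p = 3/4, and the value is (-1)·(3/4) + 2 = 5/4.
For the receiver: with q = P(Forehand), equating Wide's and Body's payoffs gives −q + 2 = 3q − 1 ⇒ q = 3/4.

3/4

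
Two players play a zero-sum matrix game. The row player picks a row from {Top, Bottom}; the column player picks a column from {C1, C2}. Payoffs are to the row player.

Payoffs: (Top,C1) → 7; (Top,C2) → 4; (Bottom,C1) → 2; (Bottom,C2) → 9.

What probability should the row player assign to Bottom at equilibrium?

Row minima: Top → 4, Bottom → 2; maximin = 4.
Column maxima: C1 → 7, C2 → 9; minimax = 7.
4 ≠ 7, so there is no saddle point; optimal play is mixed.
Let the row player play Top with probability p. Expected payoff against C1: 7p + 2(1−p) = 5p + 2; against C2: 4p + 9(1−p) = −5p + 9.
Setting these equal: 5p + 2 = −5p + 9 ⇒ 10p = 7 ⇒ p = 7/10, and the value is (5)·(7/10) + 2 = 11/2.
For the column player: with q = P(C1), equating Top's and Bottom's payoffs gives 3q + 4 = −7q + 9 ⇒ q = 1/2.

3/10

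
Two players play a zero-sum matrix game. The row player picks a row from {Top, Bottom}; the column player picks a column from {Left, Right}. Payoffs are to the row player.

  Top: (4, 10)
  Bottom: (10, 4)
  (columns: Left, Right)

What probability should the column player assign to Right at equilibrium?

1/2

Row minima: Top → 4, Bottom → 4; maximin = 4.
Column maxima: Left → 10, Right → 10; minimax = 10.
4 ≠ 10, so there is no saddle point; optimal play is mixed.
Let the row player play Top with probability p. Expected payoff against Left: 4p + 10(1−p) = −6p + 10; against Right: 10p + 4(1−p) = 6p + 4.
Setting these equal: −6p + 10 = 6p + 4 ⇒ −12p = -6 ⇒ p = 1/2, and the value is (-6)·(1/2) + 10 = 7.
For the column player: with q = P(Left), equating Top's and Bottom's payoffs gives −6q + 10 = 6q + 4 ⇒ q = 1/2.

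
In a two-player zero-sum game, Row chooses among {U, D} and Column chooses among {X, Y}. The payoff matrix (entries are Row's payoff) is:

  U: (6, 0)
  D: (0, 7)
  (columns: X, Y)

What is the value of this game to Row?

Row minima: U → 0, D → 0; maximin = 0.
Column maxima: X → 6, Y → 7; minimax = 6.
0 ≠ 6, so there is no saddle point; optimal play is mixed.
Let Row play U with probability p. Expected payoff against X: 6p + 0(1−p) = 6p; against Y: 0p + 7(1−p) = −7p + 7.
Setting these equal: 6p = −7p + 7 ⇒ 13p = 7 ⇒ p = 7/13, and the value is (6)·(7/13) = 42/13.
For Column: with q = P(X), equating U's and D's payoffs gives 6q = −7q + 7 ⇒ q = 7/13.

42/13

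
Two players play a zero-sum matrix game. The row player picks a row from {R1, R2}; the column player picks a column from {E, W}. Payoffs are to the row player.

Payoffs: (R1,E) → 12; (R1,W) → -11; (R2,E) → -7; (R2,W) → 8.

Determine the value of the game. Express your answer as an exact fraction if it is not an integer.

Row minima: R1 → -11, R2 → -7; maximin = -7.
Column maxima: E → 12, W → 8; minimax = 8.
-7 ≠ 8, so there is no saddle point; optimal play is mixed.
Let the row player play R1 with probability p. Expected payoff against E: 12p + (-7)(1−p) = 19p − 7; against W: (-11)p + 8(1−p) = −19p + 8.
Setting these equal: 19p − 7 = −19p + 8 ⇒ 38p = 15 ⇒ p = 15/38, and the value is (19)·(15/38) − 7 = 1/2.
For the column player: with q = P(E), equating R1's and R2's payoffs gives 23q − 11 = −15q + 8 ⇒ q = 1/2.

1/2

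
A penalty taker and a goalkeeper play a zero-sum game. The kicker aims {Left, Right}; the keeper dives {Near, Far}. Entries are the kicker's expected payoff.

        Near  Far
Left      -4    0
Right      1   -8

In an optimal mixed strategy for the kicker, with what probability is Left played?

9/13

Row minima: Left → -4, Right → -8; maximin = -4.
Column maxima: Near → 1, Far → 0; minimax = 0.
-4 ≠ 0, so there is no saddle point; optimal play is mixed.
Let the kicker play Left with probability p. Expected payoff against Near: (-4)p + 1(1−p) = −5p + 1; against Far: 0p + (-8)(1−p) = 8p − 8.
Setting these equal: −5p + 1 = 8p − 8 ⇒ −13p = -9 ⇒ p = 9/13, and the value is (-5)·(9/13) + 1 = -32/13.
For the keeper: with q = P(Near), equating Left's and Right's payoffs gives −4q = 9q − 8 ⇒ q = 8/13.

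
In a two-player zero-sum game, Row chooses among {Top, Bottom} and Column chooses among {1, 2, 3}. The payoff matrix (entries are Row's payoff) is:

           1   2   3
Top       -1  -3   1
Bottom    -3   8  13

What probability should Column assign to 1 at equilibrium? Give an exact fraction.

11/13

Row minima: Top → -3, Bottom → -3; maximin = -3.
Column maxima: 1 → -1, 2 → 8, 3 → 13; minimax = -1.
-3 ≠ -1, so there is no saddle point; optimal play is mixed.
3 is strictly dominated by 1 (it gives Row strictly more in every row), so Column never plays it.
On the remaining 2×2 (Top, Bottom vs 1, 2):
Let Row play Top with probability p. Expected payoff against 1: (-1)p + (-3)(1−p) = 2p − 3; against 2: (-3)p + 8(1−p) = −11p + 8.
Setting these equal: 2p − 3 = −11p + 8 ⇒ 13p = 11 ⇒ p = 11/13, and the value is (2)·(11/13) − 3 = -17/13.
For Column: with q = P(1), equating Top's and Bottom's payoffs gives 2q − 3 = −11q + 8 ⇒ q = 11/13.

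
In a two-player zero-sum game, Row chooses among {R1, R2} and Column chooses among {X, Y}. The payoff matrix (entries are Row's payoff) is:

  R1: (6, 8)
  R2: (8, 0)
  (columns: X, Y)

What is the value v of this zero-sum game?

Row minima: R1 → 6, R2 → 0; maximin = 6.
Column maxima: X → 8, Y → 8; minimax = 8.
6 ≠ 8, so there is no saddle point; optimal play is mixed.
Let Row play R1 with probability p. Expected payoff against X: 6p + 8(1−p) = −2p + 8; against Y: 8p + 0(1−p) = 8p.
Setting these equal: −2p + 8 = 8p ⇒ −10p = -8 ⇒ p = 4/5, and the value is (-2)·(4/5) + 8 = 32/5.
For Column: with q = P(X), equating R1's and R2's payoffs gives −2q + 8 = 8q ⇒ q = 4/5.

32/5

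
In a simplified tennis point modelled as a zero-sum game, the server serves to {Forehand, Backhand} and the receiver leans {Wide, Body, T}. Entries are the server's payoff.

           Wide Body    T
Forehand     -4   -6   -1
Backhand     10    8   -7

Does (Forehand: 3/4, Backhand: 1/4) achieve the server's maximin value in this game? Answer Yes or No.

Yes

Against Wide this mix gives (3/4)·(-4) + (1/4)·10 = -1/2.
Against Body this mix gives (3/4)·(-6) + (1/4)·8 = -5/2.
Against T this mix gives (3/4)·(-1) + (1/4)·(-7) = -5/2.
All of the receiver's active replies (Body, T) yield -5/2, and no column does worse for the server. The mix makes the receiver indifferent and guarantees -5/2, so it is optimal.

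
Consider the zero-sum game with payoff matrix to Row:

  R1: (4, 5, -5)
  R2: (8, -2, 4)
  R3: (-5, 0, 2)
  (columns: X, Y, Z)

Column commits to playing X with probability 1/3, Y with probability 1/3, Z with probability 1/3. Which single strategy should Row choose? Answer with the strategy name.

Expected payoff of R1: (1/3)·4 + (1/3)·5 + (1/3)·(-5) = 4/3.
Expected payoff of R2: (1/3)·8 + (1/3)·(-2) + (1/3)·4 = 10/3.
Expected payoff of R3: (1/3)·(-5) + (1/3)·0 + (1/3)·2 = -1.
The largest is 10/3, so Row's best response is R2.

R2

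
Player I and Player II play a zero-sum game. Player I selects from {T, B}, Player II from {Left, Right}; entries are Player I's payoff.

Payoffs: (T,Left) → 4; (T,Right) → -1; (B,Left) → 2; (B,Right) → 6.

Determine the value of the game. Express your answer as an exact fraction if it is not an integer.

26/9

Row minima: T → -1, B → 2; maximin = 2.
Column maxima: Left → 4, Right → 6; minimax = 4.
2 ≠ 4, so there is no saddle point; optimal play is mixed.
Let Player I play T with probability p. Expected payoff against Left: 4p + 2(1−p) = 2p + 2; against Right: (-1)p + 6(1−p) = −7p + 6.
Setting these equal: 2p + 2 = −7p + 6 ⇒ 9p = 4 ⇒ p = 4/9, and the value is (2)·(4/9) + 2 = 26/9.
For Player II: with q = P(Left), equating T's and B's payoffs gives 5q − 1 = −4q + 6 ⇒ q = 7/9.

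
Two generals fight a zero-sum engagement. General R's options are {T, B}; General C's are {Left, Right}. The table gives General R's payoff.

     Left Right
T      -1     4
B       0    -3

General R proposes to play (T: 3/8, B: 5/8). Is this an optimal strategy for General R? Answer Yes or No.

Against Left this mix gives (3/8)·(-1) + (5/8)·0 = -3/8.
Against Right this mix gives (3/8)·4 + (5/8)·(-3) = -3/8.
All of General C's active replies (Left, Right) yield -3/8, and no column does worse for General R. The mix makes General C indifferent and guarantees -3/8, so it is optimal.

Yes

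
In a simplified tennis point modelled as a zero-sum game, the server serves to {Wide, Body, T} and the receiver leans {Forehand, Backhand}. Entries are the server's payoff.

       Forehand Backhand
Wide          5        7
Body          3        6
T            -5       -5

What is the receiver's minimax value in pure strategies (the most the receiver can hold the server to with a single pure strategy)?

Column maxima: Forehand → 5, Backhand → 7.
The smallest of these is 5.

5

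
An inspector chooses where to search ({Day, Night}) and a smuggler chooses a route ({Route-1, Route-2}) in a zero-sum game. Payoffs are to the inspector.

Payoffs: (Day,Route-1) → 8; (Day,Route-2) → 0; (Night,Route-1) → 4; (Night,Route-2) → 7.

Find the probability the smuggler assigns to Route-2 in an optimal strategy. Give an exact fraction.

Row minima: Day → 0, Night → 4; maximin = 4.
Column maxima: Route-1 → 8, Route-2 → 7; minimax = 7.
4 ≠ 7, so there is no saddle point; optimal play is mixed.
Let the inspector play Day with probability p. Expected payoff against Route-1: 8p + 4(1−p) = 4p + 4; against Route-2: 0p + 7(1−p) = −7p + 7.
Setting these equal: 4p + 4 = −7p + 7 ⇒ 11p = 3 ⇒ p = 3/11, and the value is (4)·(3/11) + 4 = 56/11.
For the smuggler: with q = P(Route-1), equating Day's and Night's payoffs gives 8q = −3q + 7 ⇒ q = 7/11.

4/11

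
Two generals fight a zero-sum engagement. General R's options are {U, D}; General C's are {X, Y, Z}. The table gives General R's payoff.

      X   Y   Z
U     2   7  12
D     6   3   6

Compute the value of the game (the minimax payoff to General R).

Row minima: U → 2, D → 3; maximin = 3.
Column maxima: X → 6, Y → 7, Z → 12; minimax = 6.
3 ≠ 6, so there is no saddle point; optimal play is mixed.
Z is strictly dominated by Y (it gives General R strictly more in every row), so General C never plays it.
On the remaining 2×2 (U, D vs X, Y):
Let General R play U with probability p. Expected payoff against X: 2p + 6(1−p) = −4p + 6; against Y: 7p + 3(1−p) = 4p + 3.
Setting these equal: −4p + 6 = 4p + 3 ⇒ −8p = -3 ⇒ p = 3/8, and the value is (-4)·(3/8) + 6 = 9/2.
For General C: with q = P(X), equating U's and D's payoffs gives −5q + 7 = 3q + 3 ⇒ q = 1/2.

9/2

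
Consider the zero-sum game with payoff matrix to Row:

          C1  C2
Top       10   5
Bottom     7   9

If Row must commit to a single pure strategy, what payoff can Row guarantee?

7

Row minima: Top → 5, Bottom → 7.
The best of these is 7.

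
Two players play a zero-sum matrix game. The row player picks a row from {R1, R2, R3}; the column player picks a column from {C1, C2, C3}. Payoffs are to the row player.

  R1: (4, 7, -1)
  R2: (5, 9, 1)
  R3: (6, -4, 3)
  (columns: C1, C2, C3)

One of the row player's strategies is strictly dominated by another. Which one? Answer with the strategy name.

R2 gives a strictly higher payoff than R1 against every column: 5 > 4, 9 > 7, 1 > -1.
So R1 is strictly dominated and the row player never plays it.

R1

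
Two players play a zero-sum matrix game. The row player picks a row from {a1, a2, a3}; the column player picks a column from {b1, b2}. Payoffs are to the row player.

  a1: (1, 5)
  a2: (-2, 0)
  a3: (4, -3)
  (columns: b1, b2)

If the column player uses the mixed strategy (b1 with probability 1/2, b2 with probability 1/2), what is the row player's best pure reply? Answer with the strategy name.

a1

Expected payoff of a1: (1/2)·1 + (1/2)·5 = 3.
Expected payoff of a2: (1/2)·(-2) + (1/2)·0 = -1.
Expected payoff of a3: (1/2)·4 + (1/2)·(-3) = 1/2.
The largest is 3, so the row player's best response is a1.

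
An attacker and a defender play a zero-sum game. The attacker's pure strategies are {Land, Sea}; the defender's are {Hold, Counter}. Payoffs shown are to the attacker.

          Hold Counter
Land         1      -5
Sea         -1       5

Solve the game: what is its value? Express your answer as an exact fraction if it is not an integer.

0

Row minima: Land → -5, Sea → -1; maximin = -1.
Column maxima: Hold → 1, Counter → 5; minimax = 1.
-1 ≠ 1, so there is no saddle point; optimal play is mixed.
Let the attacker play Land with probability p. Expected payoff against Hold: 1p + (-1)(1−p) = 2p − 1; against Counter: (-5)p + 5(1−p) = −10p + 5.
Setting these equal: 2p − 1 = −10p + 5 ⇒ 12p = 6 ⇒ p = 1/2, and the value is (2)·(1/2) − 1 = 0.
For the defender: with q = P(Hold), equating Land's and Sea's payoffs gives 6q − 5 = −6q + 5 ⇒ q = 5/6.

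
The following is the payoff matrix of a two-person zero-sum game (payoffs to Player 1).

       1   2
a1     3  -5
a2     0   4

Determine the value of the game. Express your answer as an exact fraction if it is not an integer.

Row minima: a1 → -5, a2 → 0; maximin = 0.
Column maxima: 1 → 3, 2 → 4; minimax = 3.
0 ≠ 3, so there is no saddle point; optimal play is mixed.
Let Player 1 play a1 with probability p. Expected payoff against 1: 3p + 0(1−p) = 3p; against 2: (-5)p + 4(1−p) = −9p + 4.
Setting these equal: 3p = −9p + 4 ⇒ 12p = 4 ⇒ p = 1/3, and the value is (3)·(1/3) = 1.
For Player 2: with q = P(1), equating a1's and a2's payoffs gives 8q − 5 = −4q + 4 ⇒ q = 3/4.

1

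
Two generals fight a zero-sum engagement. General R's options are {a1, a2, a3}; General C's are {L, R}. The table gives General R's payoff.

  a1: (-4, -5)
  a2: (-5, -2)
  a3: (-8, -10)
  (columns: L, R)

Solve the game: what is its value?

-17/4

Row minima: a1 → -5, a2 → -5, a3 → -10; maximin = -5.
Column maxima: L → -4, R → -2; minimax = -4.
-5 ≠ -4, so there is no saddle point; optimal play is mixed.
a3 is strictly dominated by a1, so General R never plays it.
On the remaining 2×2 (a1, a2 vs L, R):
Let General R play a1 with probability p. Expected payoff against L: (-4)p + (-5)(1−p) = p − 5; against R: (-5)p + (-2)(1−p) = −3p − 2.
Setting these equal: p − 5 = −3p − 2 ⇒ 4p = 3 ⇒ p = 3/4, and the value is (1)·(3/4) − 5 = -17/4.
For General C: with q = P(L), equating a1's and a2's payoffs gives q − 5 = −3q − 2 ⇒ q = 3/4.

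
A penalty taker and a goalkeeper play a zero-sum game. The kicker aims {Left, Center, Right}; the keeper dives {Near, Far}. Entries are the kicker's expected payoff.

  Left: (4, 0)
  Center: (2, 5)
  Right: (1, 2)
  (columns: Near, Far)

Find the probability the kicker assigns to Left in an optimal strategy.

Row minima: Left → 0, Center → 2, Right → 1; maximin = 2.
Column maxima: Near → 4, Far → 5; minimax = 4.
2 ≠ 4, so there is no saddle point; optimal play is mixed.
Right is strictly dominated by Center, so the kicker never plays it.
On the remaining 2×2 (Left, Center vs Near, Far):
Let the kicker play Left with probability p. Expected payoff against Near: 4p + 2(1−p) = 2p + 2; against Far: 0p + 5(1−p) = −5p + 5.
Setting these equal: 2p + 2 = −5p + 5 ⇒ 7p = 3 ⇒ p = 3/7, and the value is (2)·(3/7) + 2 = 20/7.
For the keeper: with q = P(Near), equating Left's and Center's payoffs gives 4q = −3q + 5 ⇒ q = 5/7.

3/7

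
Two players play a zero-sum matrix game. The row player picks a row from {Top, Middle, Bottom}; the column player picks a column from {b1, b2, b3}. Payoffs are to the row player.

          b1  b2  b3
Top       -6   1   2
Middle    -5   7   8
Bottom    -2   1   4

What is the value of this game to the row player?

-2

Row minima: Top → -6, Middle → -5, Bottom → -2; maximin = -2.
Column maxima: b1 → -2, b2 → 7, b3 → 8; minimax = -2.
Since maximin = minimax = -2, there is a saddle point and the value is -2.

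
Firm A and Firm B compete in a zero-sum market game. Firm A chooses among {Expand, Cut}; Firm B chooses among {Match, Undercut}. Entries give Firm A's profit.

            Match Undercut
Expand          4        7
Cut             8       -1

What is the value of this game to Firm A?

5

Row minima: Expand → 4, Cut → -1; maximin = 4.
Column maxima: Match → 8, Undercut → 7; minimax = 7.
4 ≠ 7, so there is no saddle point; optimal play is mixed.
Let Firm A play Expand with probability p. Expected payoff against Match: 4p + 8(1−p) = −4p + 8; against Undercut: 7p + (-1)(1−p) = 8p − 1.
Setting these equal: −4p + 8 = 8p − 1 ⇒ −12p = -9 ⇒ p = 3/4, and the value is (-4)·(3/4) + 8 = 5.
For Firm B: with q = P(Match), equating Expand's and Cut's payoffs gives −3q + 7 = 9q − 1 ⇒ q = 2/3.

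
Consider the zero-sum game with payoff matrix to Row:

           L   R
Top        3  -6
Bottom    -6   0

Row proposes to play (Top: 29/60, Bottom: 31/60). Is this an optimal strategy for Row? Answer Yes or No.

Against L this mix gives (29/60)·3 + (31/60)·(-6) = -33/20.
Against R this mix gives (29/60)·(-6) + (31/60)·0 = -29/10.
Column will play R, holding Row to -29/10. Shifting weight toward the row that does better against R would raise this floor (the equalizing mix achieves -12/5 against both R and L), so the proposed strategy is not optimal.

No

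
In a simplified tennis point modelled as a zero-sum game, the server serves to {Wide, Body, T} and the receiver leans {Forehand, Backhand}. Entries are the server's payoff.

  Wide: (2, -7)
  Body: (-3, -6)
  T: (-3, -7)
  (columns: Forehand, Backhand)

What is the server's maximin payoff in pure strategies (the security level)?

Row minima: Wide → -7, Body → -6, T → -7.
The best of these is -6.

-6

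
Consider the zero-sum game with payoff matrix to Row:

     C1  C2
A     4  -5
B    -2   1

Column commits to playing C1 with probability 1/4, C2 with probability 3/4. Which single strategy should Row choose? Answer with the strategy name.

Expected payoff of A: (1/4)·4 + (3/4)·(-5) = -11/4.
Expected payoff of B: (1/4)·(-2) + (3/4)·1 = 1/4.
The largest is 1/4, so Row's best response is B.

B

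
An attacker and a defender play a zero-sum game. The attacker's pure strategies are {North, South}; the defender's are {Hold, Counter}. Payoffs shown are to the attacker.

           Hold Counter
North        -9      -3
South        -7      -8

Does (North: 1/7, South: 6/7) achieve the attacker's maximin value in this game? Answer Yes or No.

Against Hold this mix gives (1/7)·(-9) + (6/7)·(-7) = -51/7.
Against Counter this mix gives (1/7)·(-3) + (6/7)·(-8) = -51/7.
All of the defender's active replies (Hold, Counter) yield -51/7, and no column does worse for the attacker. The mix makes the defender indifferent and guarantees -51/7, so it is optimal.

Yes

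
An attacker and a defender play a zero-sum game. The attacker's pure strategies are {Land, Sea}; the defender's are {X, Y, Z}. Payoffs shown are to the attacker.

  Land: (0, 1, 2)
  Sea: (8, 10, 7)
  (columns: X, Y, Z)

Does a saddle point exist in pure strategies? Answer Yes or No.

Yes

Row minima: Land → 0, Sea → 7; maximin = 7.
Column maxima: X → 8, Y → 10, Z → 7; minimax = 7.
maximin = minimax = 7, so a saddle point exists.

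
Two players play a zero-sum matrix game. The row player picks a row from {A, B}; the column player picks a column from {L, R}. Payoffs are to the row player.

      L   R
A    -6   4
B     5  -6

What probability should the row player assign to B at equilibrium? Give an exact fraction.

Row minima: A → -6, B → -6; maximin = -6.
Column maxima: L → 5, R → 4; minimax = 4.
-6 ≠ 4, so there is no saddle point; optimal play is mixed.
Let the row player play A with probability p. Expected payoff against L: (-6)p + 5(1−p) = −11p + 5; against R: 4p + (-6)(1−p) = 10p − 6.
Setting these equal: −11p + 5 = 10p − 6 ⇒ −21p = -11 ⇒ p = 11/21, and the value is (-11)·(11/21) + 5 = -16/21.
For the column player: with q = P(L), equating A's and B's payoffs gives −10q + 4 = 11q − 6 ⇒ q = 10/21.

10/21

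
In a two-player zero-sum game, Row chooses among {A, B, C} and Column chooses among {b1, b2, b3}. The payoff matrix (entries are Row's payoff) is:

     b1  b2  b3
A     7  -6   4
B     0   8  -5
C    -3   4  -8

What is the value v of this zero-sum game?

2/23

Row minima: A → -6, B → -5, C → -8; maximin = -5.
Column maxima: b1 → 7, b2 → 8, b3 → 4; minimax = 4.
-5 ≠ 4, so there is no saddle point; optimal play is mixed.
C is strictly dominated by B, so Row never plays it.
b1 is strictly dominated by b3 (it gives Row strictly more in every row), so Column never plays it.
On the remaining 2×2 (A, B vs b2, b3):
Let Row play A with probability p. Expected payoff against b2: (-6)p + 8(1−p) = −14p + 8; against b3: 4p + (-5)(1−p) = 9p − 5.
Setting these equal: −14p + 8 = 9p − 5 ⇒ −23p = -13 ⇒ p = 13/23, and the value is (-14)·(13/23) + 8 = 2/23.
For Column: with q = P(b2), equating A's and B's payoffs gives −10q + 4 = 13q − 5 ⇒ q = 9/23.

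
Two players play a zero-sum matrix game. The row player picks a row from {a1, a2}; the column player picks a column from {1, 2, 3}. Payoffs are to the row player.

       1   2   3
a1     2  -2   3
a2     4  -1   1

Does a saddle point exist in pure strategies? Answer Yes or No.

Row minima: a1 → -2, a2 → -1; maximin = -1.
Column maxima: 1 → 4, 2 → -1, 3 → 3; minimax = -1.
maximin = minimax = -1, so a saddle point exists.

Yes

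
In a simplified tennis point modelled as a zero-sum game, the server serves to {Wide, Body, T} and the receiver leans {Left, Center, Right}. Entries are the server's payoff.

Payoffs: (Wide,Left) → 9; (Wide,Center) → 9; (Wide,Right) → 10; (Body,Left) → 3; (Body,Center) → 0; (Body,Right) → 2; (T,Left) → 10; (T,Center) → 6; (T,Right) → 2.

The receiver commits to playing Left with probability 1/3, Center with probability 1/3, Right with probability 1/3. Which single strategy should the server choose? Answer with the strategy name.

Wide

Expected payoff of Wide: (1/3)·9 + (1/3)·9 + (1/3)·10 = 28/3.
Expected payoff of Body: (1/3)·3 + (1/3)·0 + (1/3)·2 = 5/3.
Expected payoff of T: (1/3)·10 + (1/3)·6 + (1/3)·2 = 6.
The largest is 28/3, so the server's best response is Wide.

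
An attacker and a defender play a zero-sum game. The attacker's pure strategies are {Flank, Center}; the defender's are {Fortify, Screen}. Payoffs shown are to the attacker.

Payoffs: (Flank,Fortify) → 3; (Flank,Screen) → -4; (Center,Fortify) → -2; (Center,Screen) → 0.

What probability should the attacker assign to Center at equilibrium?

Row minima: Flank → -4, Center → -2; maximin = -2.
Column maxima: Fortify → 3, Screen → 0; minimax = 0.
-2 ≠ 0, so there is no saddle point; optimal play is mixed.
Let the attacker play Flank with probability p. Expected payoff against Fortify: 3p + (-2)(1−p) = 5p − 2; against Screen: (-4)p + 0(1−p) = −4p.
Setting these equal: 5p − 2 = −4p ⇒ 9p = 2 ⇒ p = 2/9, and the value is (5)·(2/9) − 2 = -8/9.
For the defender: with q = P(Fortify), equating Flank's and Center's payoffs gives 7q − 4 = −2q ⇒ q = 4/9.

7/9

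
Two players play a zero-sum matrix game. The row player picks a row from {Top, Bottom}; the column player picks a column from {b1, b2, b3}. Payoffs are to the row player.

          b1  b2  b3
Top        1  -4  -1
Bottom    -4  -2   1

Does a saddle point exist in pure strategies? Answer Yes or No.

Row minima: Top → -4, Bottom → -4; maximin = -4.
Column maxima: b1 → 1, b2 → -2, b3 → 1; minimax = -2.
-4 ≠ -2, so no pure-strategy equilibrium exists.

No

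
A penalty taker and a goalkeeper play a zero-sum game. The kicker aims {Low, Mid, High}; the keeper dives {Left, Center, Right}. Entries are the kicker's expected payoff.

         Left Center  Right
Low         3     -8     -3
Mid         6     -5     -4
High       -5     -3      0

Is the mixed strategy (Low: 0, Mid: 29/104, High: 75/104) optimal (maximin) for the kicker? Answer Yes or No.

No

Against Left this mix gives (29/104)·6 + (75/104)·(-5) = -201/104.
Against Center this mix gives (29/104)·(-5) + (75/104)·(-3) = -185/52.
Against Right this mix gives (29/104)·(-4) + (75/104)·0 = -29/26.
The keeper will play Center, holding the kicker to -185/52. Shifting weight toward the row that does better against Center would raise this floor (the equalizing mix achieves -43/13 against both Center and Left), so the proposed strategy is not optimal.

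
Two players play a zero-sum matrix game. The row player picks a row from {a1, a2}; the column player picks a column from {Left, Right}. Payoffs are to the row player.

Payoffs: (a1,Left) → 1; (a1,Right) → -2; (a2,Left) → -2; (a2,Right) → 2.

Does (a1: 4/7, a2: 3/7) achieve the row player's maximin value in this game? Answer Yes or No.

Yes

Against Left this mix gives (4/7)·1 + (3/7)·(-2) = -2/7.
Against Right this mix gives (4/7)·(-2) + (3/7)·2 = -2/7.
All of the column player's active replies (Left, Right) yield -2/7, and no column does worse for the row player. The mix makes the column player indifferent and guarantees -2/7, so it is optimal.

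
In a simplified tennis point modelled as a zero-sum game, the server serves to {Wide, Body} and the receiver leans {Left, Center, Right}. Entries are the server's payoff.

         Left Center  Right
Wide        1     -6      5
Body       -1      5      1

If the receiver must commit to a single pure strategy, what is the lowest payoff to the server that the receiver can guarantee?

Column maxima: Left → 1, Center → 5, Right → 5.
The smallest of these is 1.

1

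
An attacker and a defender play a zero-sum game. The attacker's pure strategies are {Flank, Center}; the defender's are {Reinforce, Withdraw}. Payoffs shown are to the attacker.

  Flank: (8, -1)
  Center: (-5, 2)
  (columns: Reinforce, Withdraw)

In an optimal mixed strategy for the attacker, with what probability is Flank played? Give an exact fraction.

7/16

Row minima: Flank → -1, Center → -5; maximin = -1.
Column maxima: Reinforce → 8, Withdraw → 2; minimax = 2.
-1 ≠ 2, so there is no saddle point; optimal play is mixed.
Let the attacker play Flank with probability p. Expected payoff against Reinforce: 8p + (-5)(1−p) = 13p − 5; against Withdraw: (-1)p + 2(1−p) = −3p + 2.
Setting these equal: 13p − 5 = −3p + 2 ⇒ 16p = 7 ⇒ p = 7/16, and the value is (13)·(7/16) − 5 = 11/16.
For the defender: with q = P(Reinforce), equating Flank's and Center's payoffs gives 9q − 1 = −7q + 2 ⇒ q = 3/16.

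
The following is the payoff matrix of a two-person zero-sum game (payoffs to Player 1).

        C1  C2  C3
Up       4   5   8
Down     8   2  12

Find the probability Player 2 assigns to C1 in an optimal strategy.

3/7

Row minima: Up → 4, Down → 2; maximin = 4.
Column maxima: C1 → 8, C2 → 5, C3 → 12; minimax = 5.
4 ≠ 5, so there is no saddle point; optimal play is mixed.
C3 is strictly dominated by C1 (it gives Player 1 strictly more in every row), so Player 2 never plays it.
On the remaining 2×2 (Up, Down vs C1, C2):
Let Player 1 play Up with probability p. Expected payoff against C1: 4p + 8(1−p) = −4p + 8; against C2: 5p + 2(1−p) = 3p + 2.
Setting these equal: −4p + 8 = 3p + 2 ⇒ −7p = -6 ⇒ p = 6/7, and the value is (-4)·(6/7) + 8 = 32/7.
For Player 2: with q = P(C1), equating Up's and Down's payoffs gives −q + 5 = 6q + 2 ⇒ q = 3/7.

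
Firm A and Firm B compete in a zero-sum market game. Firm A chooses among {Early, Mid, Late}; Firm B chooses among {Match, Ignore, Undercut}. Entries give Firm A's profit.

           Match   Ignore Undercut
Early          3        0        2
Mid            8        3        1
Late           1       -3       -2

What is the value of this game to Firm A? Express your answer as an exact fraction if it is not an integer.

Row minima: Early → 0, Mid → 1, Late → -3; maximin = 1.
Column maxima: Match → 8, Ignore → 3, Undercut → 2; minimax = 2.
1 ≠ 2, so there is no saddle point; optimal play is mixed.
Late is strictly dominated by Early, so Firm A never plays it.
Match is strictly dominated by Ignore (it gives Firm A strictly more in every row), so Firm B never plays it.
On the remaining 2×2 (Early, Mid vs Ignore, Undercut):
Let Firm A play Early with probability p. Expected payoff against Ignore: 0p + 3(1−p) = −3p + 3; against Undercut: 2p + 1(1−p) = p + 1.
Setting these equal: −3p + 3 = p + 1 ⇒ −4p = -2 ⇒ p = 1/2, and the value is (-3)·(1/2) + 3 = 3/2.
For Firm B: with q = P(Ignore), equating Early's and Mid's payoffs gives −2q + 2 = 2q + 1 ⇒ q = 1/4.

3/2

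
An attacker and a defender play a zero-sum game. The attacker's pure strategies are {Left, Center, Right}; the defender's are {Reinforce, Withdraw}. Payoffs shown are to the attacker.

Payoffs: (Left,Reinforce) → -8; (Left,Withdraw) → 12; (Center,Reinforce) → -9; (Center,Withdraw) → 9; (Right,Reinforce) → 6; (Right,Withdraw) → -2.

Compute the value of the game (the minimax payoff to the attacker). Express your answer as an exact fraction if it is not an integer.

Row minima: Left → -8, Center → -9, Right → -2; maximin = -2.
Column maxima: Reinforce → 6, Withdraw → 12; minimax = 6.
-2 ≠ 6, so there is no saddle point; optimal play is mixed.
Center is strictly dominated by Left, so the attacker never plays it.
On the remaining 2×2 (Left, Right vs Reinforce, Withdraw):
Let the attacker play Left with probability p. Expected payoff against Reinforce: (-8)p + 6(1−p) = −14p + 6; against Withdraw: 12p + (-2)(1−p) = 14p − 2.
Setting these equal: −14p + 6 = 14p − 2 ⇒ −28p = -8 ⇒ p = 2/7, and the value is (-14)·(2/7) + 6 = 2.
For the defender: with q = P(Reinforce), equating Left's and Right's payoffs gives −20q + 12 = 8q − 2 ⇒ q = 1/2.

2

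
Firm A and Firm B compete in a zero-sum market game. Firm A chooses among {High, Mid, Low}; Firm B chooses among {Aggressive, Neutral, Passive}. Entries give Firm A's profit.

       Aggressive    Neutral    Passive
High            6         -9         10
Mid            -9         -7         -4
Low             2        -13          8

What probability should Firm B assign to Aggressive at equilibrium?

Row minima: High → -9, Mid → -9, Low → -13; maximin = -9.
Column maxima: Aggressive → 6, Neutral → -7, Passive → 10; minimax = -7.
-9 ≠ -7, so there is no saddle point; optimal play is mixed.
Low is strictly dominated by High, so Firm A never plays it.
Passive is strictly dominated by Aggressive (it gives Firm A strictly more in every row), so Firm B never plays it.
On the remaining 2×2 (High, Mid vs Aggressive, Neutral):
Let Firm A play High with probability p. Expected payoff against Aggressive: 6p + (-9)(1−p) = 15p − 9; against Neutral: (-9)p + (-7)(1−p) = −2p − 7.
Setting these equal: 15p − 9 = −2p − 7 ⇒ 17p = 2 ⇒ p = 2/17, and the value is (15)·(2/17) − 9 = -123/17.
For Firm B: with q = P(Aggressive), equating High's and Mid's payoffs gives 15q − 9 = −2q − 7 ⇒ q = 2/17.

2/17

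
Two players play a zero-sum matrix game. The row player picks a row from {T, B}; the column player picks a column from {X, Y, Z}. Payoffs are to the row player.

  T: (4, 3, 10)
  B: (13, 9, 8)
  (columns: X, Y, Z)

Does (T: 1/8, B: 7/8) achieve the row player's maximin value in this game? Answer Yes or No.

Yes

Against X this mix gives (1/8)·4 + (7/8)·13 = 95/8.
Against Y this mix gives (1/8)·3 + (7/8)·9 = 33/4.
Against Z this mix gives (1/8)·10 + (7/8)·8 = 33/4.
All of the column player's active replies (Y, Z) yield 33/4, and no column does worse for the row player. The mix makes the column player indifferent and guarantees 33/4, so it is optimal.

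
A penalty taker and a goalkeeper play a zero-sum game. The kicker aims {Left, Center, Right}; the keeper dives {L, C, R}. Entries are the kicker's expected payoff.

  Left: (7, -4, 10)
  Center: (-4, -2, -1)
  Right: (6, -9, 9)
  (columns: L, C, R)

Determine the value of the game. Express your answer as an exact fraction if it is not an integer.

Row minima: Left → -4, Center → -4, Right → -9; maximin = -4.
Column maxima: L → 7, C → -2, R → 10; minimax = -2.
-4 ≠ -2, so there is no saddle point; optimal play is mixed.
Right is strictly dominated by Left, so the kicker never plays it.
R is strictly dominated by L (it gives the kicker strictly more in every row), so the keeper never plays it.
On the remaining 2×2 (Left, Center vs L, C):
Let the kicker play Left with probability p. Expected payoff against L: 7p + (-4)(1−p) = 11p − 4; against C: (-4)p + (-2)(1−p) = −2p − 2.
Setting these equal: 11p − 4 = −2p − 2 ⇒ 13p = 2 ⇒ p = 2/13, and the value is (11)·(2/13) − 4 = -30/13.
For the keeper: with q = P(L), equating Left's and Center's payoffs gives 11q − 4 = −2q − 2 ⇒ q = 2/13.

-30/13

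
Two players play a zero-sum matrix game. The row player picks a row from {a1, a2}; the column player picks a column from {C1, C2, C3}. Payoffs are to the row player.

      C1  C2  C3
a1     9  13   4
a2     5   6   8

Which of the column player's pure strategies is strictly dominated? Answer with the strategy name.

C1 holds the row player's payoff strictly below C2 in every row: 9 < 13, 5 < 6.
So C2 is strictly dominated for the column player.

C2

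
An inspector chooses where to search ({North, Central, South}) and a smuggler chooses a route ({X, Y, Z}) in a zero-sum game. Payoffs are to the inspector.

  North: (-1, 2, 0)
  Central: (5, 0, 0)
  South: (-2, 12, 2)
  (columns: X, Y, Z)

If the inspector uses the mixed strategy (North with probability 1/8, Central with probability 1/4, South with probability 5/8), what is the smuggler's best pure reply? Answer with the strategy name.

If the smuggler plays X, the inspector's expected payoff is (1/8)·(-1) + (1/4)·5 + (5/8)·(-2) = -1/8.
If the smuggler plays Y, the inspector's expected payoff is (1/8)·2 + (1/4)·0 + (5/8)·12 = 31/4.
If the smuggler plays Z, the inspector's expected payoff is (1/8)·0 + (1/4)·0 + (5/8)·2 = 5/4.
The smuggler minimizes the inspector's payoff; the smallest is -1/8, so the best response is X.

X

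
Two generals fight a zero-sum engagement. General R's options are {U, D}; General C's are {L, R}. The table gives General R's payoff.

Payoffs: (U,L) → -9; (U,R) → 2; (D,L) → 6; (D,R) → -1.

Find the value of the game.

Row minima: U → -9, D → -1; maximin = -1.
Column maxima: L → 6, R → 2; minimax = 2.
-1 ≠ 2, so there is no saddle point; optimal play is mixed.
Let General R play U with probability p. Expected payoff against L: (-9)p + 6(1−p) = −15p + 6; against R: 2p + (-1)(1−p) = 3p − 1.
Setting these equal: −15p + 6 = 3p − 1 ⇒ −18p = -7 ⇒ p = 7/18, and the value is (-15)·(7/18) + 6 = 1/6.
For General C: with q = P(L), equating U's and D's payoffs gives −11q + 2 = 7q − 1 ⇒ q = 1/6.

1/6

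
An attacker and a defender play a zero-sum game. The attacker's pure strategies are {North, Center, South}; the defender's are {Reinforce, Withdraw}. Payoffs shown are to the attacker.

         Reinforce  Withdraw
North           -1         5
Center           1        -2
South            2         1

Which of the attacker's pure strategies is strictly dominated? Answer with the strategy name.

Center

South gives a strictly higher payoff than Center against every column: 2 > 1, 1 > -2.
So Center is strictly dominated and the attacker never plays it.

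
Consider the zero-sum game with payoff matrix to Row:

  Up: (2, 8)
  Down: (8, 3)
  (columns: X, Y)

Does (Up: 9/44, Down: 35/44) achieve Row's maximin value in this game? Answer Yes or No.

No

Against X this mix gives (9/44)·2 + (35/44)·8 = 149/22.
Against Y this mix gives (9/44)·8 + (35/44)·3 = 177/44.
Column will play Y, holding Row to 177/44. Shifting weight toward the row that does better against Y would raise this floor (the equalizing mix achieves 58/11 against both Y and X), so the proposed strategy is not optimal.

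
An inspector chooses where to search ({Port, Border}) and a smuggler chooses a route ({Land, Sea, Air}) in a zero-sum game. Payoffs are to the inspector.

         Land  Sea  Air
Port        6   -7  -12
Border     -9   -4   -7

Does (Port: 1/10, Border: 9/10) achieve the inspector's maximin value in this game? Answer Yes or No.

Against Land this mix gives (1/10)·6 + (9/10)·(-9) = -15/2.
Against Sea this mix gives (1/10)·(-7) + (9/10)·(-4) = -43/10.
Against Air this mix gives (1/10)·(-12) + (9/10)·(-7) = -15/2.
All of the smuggler's active replies (Land, Air) yield -15/2, and no column does worse for the inspector. The mix makes the smuggler indifferent and guarantees -15/2, so it is optimal.

Yes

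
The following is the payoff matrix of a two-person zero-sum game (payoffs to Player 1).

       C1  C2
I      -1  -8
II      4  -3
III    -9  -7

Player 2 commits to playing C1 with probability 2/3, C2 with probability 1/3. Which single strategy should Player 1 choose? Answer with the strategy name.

II

Expected payoff of I: (2/3)·(-1) + (1/3)·(-8) = -10/3.
Expected payoff of II: (2/3)·4 + (1/3)·(-3) = 5/3.
Expected payoff of III: (2/3)·(-9) + (1/3)·(-7) = -25/3.
The largest is 5/3, so Player 1's best response is II.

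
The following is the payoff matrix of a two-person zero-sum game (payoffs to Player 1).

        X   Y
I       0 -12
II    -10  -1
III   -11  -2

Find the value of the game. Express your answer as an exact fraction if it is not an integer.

Row minima: I → -12, II → -10, III → -11; maximin = -10.
Column maxima: X → 0, Y → -1; minimax = -1.
-10 ≠ -1, so there is no saddle point; optimal play is mixed.
III is strictly dominated by II, so Player 1 never plays it.
On the remaining 2×2 (I, II vs X, Y):
Let Player 1 play I with probability p. Expected payoff against X: 0p + (-10)(1−p) = 10p − 10; against Y: (-12)p + (-1)(1−p) = −11p − 1.
Setting these equal: 10p − 10 = −11p − 1 ⇒ 21p = 9 ⇒ p = 3/7, and the value is (10)·(3/7) − 10 = -40/7.
For Player 2: with q = P(X), equating I's and II's payoffs gives 12q − 12 = −9q − 1 ⇒ q = 11/21.

-40/7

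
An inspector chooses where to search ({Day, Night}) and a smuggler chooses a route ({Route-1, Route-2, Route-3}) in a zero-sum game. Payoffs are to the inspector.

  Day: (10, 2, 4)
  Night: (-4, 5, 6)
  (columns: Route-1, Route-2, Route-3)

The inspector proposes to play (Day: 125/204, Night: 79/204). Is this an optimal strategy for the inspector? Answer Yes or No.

No

Against Route-1 this mix gives (125/204)·10 + (79/204)·(-4) = 467/102.
Against Route-2 this mix gives (125/204)·2 + (79/204)·5 = 215/68.
Against Route-3 this mix gives (125/204)·4 + (79/204)·6 = 487/102.
The smuggler will play Route-2, holding the inspector to 215/68. Shifting weight toward the row that does better against Route-2 would raise this floor (the equalizing mix achieves 58/17 against both Route-2 and Route-1), so the proposed strategy is not optimal.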